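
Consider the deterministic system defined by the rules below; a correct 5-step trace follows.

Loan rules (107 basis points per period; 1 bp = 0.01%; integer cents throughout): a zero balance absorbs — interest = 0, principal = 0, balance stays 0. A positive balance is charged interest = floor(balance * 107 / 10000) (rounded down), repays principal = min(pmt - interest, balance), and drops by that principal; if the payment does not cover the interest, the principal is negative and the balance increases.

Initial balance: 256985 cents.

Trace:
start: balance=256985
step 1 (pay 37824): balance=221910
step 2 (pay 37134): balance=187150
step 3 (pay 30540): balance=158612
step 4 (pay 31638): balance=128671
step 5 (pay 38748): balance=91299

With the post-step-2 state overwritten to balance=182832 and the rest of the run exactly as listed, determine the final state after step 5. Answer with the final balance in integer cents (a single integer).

86841

state after step 2 := balance=182832
step 3 (pay 30540): balance=154248
step 4 (pay 31638): balance=124260
step 5 (pay 38748): balance=86841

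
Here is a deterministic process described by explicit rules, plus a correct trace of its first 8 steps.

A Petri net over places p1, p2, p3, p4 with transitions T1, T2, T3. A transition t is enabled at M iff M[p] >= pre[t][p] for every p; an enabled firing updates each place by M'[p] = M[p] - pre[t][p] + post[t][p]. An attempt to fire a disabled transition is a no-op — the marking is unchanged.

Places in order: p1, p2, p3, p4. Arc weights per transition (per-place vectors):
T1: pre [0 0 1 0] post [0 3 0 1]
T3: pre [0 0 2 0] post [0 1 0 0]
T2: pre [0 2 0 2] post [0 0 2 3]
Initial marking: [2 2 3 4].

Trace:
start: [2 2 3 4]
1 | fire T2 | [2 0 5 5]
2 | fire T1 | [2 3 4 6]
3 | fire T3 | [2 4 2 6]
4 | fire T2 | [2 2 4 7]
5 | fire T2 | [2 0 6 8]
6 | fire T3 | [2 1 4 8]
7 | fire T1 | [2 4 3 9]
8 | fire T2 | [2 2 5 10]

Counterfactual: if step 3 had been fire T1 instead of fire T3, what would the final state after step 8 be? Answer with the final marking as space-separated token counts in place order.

(re-executing from step 3 with the substitution; state before step 3: [2 3 4 6])
3 | fire T1 | [2 6 3 7]
4 | fire T2 | [2 4 5 8]
5 | fire T2 | [2 2 7 9]
6 | fire T3 | [2 3 5 9]
7 | fire T1 | [2 6 4 10]
8 | fire T2 | [2 4 6 11]

2 4 6 11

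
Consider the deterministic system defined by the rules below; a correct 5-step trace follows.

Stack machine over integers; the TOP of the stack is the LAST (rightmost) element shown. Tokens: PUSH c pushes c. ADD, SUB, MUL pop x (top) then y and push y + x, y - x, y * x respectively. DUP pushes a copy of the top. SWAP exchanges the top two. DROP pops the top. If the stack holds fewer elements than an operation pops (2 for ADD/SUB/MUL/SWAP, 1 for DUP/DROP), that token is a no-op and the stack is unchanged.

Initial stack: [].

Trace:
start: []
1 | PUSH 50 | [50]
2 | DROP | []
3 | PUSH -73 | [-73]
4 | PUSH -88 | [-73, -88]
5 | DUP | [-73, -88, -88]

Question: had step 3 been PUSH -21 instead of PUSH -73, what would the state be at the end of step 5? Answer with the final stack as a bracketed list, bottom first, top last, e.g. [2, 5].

(re-executing from step 3 with the substitution; state before step 3: [])
3 | PUSH -21 | [-21]
4 | PUSH -88 | [-21, -88]
5 | DUP | [-21, -88, -88]

[-21, -88, -88]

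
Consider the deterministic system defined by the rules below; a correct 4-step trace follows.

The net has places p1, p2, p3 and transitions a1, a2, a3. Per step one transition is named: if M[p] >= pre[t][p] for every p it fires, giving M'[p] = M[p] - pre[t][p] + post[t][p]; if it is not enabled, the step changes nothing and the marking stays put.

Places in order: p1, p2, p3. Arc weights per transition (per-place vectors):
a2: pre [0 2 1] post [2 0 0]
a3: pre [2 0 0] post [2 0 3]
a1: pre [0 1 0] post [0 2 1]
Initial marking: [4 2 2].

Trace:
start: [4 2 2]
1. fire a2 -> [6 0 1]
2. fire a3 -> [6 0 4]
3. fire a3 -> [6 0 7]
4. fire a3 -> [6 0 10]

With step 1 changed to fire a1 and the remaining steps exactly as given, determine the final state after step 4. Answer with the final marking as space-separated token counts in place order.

(re-executing from step 1 with the substitution; state before step 1: [4 2 2])
1. fire a1 -> [4 3 3]
2. fire a3 -> [4 3 6]
3. fire a3 -> [4 3 9]
4. fire a3 -> [4 3 12]

4 3 12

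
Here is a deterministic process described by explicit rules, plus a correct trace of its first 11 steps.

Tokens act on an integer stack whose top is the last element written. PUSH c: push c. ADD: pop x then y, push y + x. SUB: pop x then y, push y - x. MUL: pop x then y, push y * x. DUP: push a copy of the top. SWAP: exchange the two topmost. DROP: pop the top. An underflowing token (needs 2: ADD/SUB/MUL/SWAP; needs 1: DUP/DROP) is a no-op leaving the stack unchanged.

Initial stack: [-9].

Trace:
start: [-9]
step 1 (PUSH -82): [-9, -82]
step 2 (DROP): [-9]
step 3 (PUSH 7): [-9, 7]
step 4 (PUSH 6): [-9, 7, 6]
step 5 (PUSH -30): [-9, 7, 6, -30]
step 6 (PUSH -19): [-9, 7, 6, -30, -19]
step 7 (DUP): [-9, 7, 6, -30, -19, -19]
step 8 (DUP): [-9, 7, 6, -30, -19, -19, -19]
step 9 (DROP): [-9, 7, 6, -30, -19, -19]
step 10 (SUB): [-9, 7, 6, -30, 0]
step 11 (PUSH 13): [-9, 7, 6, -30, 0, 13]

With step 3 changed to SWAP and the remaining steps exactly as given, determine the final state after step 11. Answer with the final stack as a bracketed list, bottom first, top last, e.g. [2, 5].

(re-executing from step 3 with the substitution; state before step 3: [-9])
step 3 (SWAP): [-9]
step 4 (PUSH 6): [-9, 6]
step 5 (PUSH -30): [-9, 6, -30]
step 6 (PUSH -19): [-9, 6, -30, -19]
step 7 (DUP): [-9, 6, -30, -19, -19]
step 8 (DUP): [-9, 6, -30, -19, -19, -19]
step 9 (DROP): [-9, 6, -30, -19, -19]
step 10 (SUB): [-9, 6, -30, 0]
step 11 (PUSH 13): [-9, 6, -30, 0, 13]

[-9, 6, -30, 0, 13]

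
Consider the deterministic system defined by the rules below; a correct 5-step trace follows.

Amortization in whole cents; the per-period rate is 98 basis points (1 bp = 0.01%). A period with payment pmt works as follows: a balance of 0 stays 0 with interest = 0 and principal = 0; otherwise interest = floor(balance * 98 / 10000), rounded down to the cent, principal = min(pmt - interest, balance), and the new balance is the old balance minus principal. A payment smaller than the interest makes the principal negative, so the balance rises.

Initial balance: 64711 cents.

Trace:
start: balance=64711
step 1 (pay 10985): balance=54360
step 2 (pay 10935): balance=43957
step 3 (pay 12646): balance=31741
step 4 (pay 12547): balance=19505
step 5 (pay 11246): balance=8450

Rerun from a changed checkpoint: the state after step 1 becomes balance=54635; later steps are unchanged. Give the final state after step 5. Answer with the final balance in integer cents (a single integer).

8735

state after step 1 := balance=54635
step 2 (pay 10935): balance=44235
step 3 (pay 12646): balance=32022
step 4 (pay 12547): balance=19788
step 5 (pay 11246): balance=8735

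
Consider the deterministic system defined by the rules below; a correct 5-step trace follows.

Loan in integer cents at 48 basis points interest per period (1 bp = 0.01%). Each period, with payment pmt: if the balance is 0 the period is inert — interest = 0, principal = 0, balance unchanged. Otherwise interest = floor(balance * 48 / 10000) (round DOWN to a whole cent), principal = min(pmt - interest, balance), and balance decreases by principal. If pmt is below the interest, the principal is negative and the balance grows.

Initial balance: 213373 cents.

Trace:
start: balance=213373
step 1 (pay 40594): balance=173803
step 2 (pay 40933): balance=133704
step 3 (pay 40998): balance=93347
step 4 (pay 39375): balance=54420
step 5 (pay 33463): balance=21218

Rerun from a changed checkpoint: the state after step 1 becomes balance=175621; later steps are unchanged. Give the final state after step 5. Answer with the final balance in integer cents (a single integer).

23070

state after step 1 := balance=175621
step 2 (pay 40933): balance=135530
step 3 (pay 40998): balance=95182
step 4 (pay 39375): balance=56263
step 5 (pay 33463): balance=23070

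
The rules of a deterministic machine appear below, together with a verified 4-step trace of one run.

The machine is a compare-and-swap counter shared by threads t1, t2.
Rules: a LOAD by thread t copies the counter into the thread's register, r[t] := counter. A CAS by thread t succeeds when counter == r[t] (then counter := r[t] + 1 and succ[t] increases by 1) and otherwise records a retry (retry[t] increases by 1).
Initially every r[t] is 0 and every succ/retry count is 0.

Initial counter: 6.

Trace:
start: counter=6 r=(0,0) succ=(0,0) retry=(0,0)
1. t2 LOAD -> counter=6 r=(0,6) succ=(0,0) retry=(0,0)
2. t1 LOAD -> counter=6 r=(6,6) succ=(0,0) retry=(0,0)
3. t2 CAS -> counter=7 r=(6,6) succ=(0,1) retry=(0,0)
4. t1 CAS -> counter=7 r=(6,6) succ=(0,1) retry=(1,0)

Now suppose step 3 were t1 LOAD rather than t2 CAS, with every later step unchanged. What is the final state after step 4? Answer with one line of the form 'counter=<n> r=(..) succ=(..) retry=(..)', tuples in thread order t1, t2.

(re-executing from step 3 with the substitution; state before step 3: counter=6 r=(6,6) succ=(0,0) retry=(0,0))
3. t1 LOAD -> counter=6 r=(6,6) succ=(0,0) retry=(0,0)
4. t1 CAS -> counter=7 r=(6,6) succ=(1,0) retry=(0,0)

counter=7 r=(6,6) succ=(1,0) retry=(0,0)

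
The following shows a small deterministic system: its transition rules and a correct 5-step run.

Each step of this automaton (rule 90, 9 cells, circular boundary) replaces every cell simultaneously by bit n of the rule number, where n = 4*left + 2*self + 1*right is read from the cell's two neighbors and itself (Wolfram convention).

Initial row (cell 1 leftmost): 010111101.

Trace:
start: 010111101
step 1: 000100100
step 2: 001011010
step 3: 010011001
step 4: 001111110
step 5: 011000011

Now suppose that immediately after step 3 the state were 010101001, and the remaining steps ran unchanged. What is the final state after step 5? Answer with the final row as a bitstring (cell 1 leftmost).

000001111

state after step 3 := 010101001
step 4: 000000110
step 5: 000001111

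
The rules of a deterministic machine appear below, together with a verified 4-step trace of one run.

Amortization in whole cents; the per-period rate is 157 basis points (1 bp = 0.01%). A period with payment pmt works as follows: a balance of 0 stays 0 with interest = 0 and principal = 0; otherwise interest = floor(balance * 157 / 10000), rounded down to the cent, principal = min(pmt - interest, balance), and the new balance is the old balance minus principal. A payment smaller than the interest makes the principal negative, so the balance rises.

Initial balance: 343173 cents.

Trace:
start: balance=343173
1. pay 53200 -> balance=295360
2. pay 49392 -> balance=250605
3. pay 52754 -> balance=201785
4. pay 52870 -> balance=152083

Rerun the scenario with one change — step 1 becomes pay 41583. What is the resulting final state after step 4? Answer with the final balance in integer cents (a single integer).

(re-executing from step 1 with the substitution; state before step 1: balance=343173)
1. pay 41583 -> balance=306977
2. pay 49392 -> balance=262404
3. pay 52754 -> balance=213769
4. pay 52870 -> balance=164255

164255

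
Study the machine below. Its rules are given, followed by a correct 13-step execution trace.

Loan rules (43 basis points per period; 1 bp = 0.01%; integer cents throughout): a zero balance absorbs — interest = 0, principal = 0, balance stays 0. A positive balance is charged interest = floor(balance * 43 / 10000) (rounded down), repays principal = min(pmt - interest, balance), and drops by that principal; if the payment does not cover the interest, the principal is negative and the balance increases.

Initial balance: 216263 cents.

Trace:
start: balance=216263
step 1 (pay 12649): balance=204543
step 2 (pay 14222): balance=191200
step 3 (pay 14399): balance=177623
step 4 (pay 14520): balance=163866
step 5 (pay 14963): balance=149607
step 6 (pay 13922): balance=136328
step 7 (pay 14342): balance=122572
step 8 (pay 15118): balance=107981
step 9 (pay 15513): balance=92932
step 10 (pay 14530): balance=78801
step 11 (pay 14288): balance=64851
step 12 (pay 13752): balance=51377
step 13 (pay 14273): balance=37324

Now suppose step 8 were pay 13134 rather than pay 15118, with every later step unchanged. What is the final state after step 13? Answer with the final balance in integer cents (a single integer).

39352

(re-executing from step 8 with the substitution; state before step 8: balance=122572)
step 8 (pay 13134): balance=109965
step 9 (pay 15513): balance=94924
step 10 (pay 14530): balance=80802
step 11 (pay 14288): balance=66861
step 12 (pay 13752): balance=53396
step 13 (pay 14273): balance=39352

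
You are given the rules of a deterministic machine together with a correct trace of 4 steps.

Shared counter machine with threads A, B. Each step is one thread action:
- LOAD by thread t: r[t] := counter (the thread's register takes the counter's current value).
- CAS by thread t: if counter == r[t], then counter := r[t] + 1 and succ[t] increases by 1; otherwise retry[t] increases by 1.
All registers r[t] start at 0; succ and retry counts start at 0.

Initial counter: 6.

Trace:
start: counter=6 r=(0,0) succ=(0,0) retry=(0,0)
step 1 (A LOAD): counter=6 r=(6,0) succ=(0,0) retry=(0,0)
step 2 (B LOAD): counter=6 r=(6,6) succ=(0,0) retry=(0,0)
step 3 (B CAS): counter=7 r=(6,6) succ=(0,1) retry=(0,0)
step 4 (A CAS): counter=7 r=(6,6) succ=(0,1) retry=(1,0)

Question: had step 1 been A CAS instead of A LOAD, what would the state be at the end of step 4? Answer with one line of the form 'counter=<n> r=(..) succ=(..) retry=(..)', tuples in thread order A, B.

(re-executing from step 1 with the substitution; state before step 1: counter=6 r=(0,0) succ=(0,0) retry=(0,0))
step 1 (A CAS): counter=6 r=(0,0) succ=(0,0) retry=(1,0)
step 2 (B LOAD): counter=6 r=(0,6) succ=(0,0) retry=(1,0)
step 3 (B CAS): counter=7 r=(0,6) succ=(0,1) retry=(1,0)
step 4 (A CAS): counter=7 r=(0,6) succ=(0,1) retry=(2,0)

counter=7 r=(0,6) succ=(0,1) retry=(2,0)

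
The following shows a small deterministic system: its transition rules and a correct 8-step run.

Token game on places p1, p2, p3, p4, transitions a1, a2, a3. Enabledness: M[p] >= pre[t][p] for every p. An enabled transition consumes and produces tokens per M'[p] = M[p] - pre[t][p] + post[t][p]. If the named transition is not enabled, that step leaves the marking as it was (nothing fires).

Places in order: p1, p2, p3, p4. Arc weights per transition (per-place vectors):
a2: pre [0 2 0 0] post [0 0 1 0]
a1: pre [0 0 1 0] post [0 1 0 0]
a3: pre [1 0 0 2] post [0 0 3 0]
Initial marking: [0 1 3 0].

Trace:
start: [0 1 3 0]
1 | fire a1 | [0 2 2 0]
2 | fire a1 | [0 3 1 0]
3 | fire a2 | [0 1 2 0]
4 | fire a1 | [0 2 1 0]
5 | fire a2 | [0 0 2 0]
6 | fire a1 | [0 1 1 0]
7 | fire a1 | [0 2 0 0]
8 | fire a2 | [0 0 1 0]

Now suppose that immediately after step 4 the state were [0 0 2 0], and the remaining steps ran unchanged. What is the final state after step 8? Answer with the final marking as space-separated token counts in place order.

state after step 4 := [0 0 2 0]
5 | fire a2 | [0 0 2 0]
6 | fire a1 | [0 1 1 0]
7 | fire a1 | [0 2 0 0]
8 | fire a2 | [0 0 1 0]

0 0 1 0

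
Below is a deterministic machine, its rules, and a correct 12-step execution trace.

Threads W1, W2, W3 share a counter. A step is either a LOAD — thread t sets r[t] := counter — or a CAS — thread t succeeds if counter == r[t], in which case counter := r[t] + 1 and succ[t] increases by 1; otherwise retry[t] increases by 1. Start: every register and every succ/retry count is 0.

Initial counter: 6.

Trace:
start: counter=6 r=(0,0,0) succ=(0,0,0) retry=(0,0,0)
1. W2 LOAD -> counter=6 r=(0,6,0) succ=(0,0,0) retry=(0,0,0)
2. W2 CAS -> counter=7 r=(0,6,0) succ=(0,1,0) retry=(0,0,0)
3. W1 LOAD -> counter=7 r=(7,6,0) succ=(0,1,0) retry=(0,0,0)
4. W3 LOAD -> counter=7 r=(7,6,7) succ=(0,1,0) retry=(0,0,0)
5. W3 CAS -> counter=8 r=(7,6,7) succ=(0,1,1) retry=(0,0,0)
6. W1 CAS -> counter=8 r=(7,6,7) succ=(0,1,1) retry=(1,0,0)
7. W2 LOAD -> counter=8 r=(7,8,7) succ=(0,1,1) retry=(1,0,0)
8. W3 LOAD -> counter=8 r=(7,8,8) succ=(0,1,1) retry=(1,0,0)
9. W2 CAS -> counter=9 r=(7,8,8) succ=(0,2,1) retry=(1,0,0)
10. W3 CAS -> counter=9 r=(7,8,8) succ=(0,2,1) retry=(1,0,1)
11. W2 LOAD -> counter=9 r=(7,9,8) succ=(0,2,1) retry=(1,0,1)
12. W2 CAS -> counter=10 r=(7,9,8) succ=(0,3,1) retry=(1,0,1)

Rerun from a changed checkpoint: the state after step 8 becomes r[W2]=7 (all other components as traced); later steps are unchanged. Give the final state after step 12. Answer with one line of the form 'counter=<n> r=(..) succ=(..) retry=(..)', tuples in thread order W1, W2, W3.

counter=10 r=(7,9,8) succ=(0,2,2) retry=(1,1,0)

state after step 8 := counter=8 r=(7,7,8) succ=(0,1,1) retry=(1,0,0)
9. W2 CAS -> counter=8 r=(7,7,8) succ=(0,1,1) retry=(1,1,0)
10. W3 CAS -> counter=9 r=(7,7,8) succ=(0,1,2) retry=(1,1,0)
11. W2 LOAD -> counter=9 r=(7,9,8) succ=(0,1,2) retry=(1,1,0)
12. W2 CAS -> counter=10 r=(7,9,8) succ=(0,2,2) retry=(1,1,0)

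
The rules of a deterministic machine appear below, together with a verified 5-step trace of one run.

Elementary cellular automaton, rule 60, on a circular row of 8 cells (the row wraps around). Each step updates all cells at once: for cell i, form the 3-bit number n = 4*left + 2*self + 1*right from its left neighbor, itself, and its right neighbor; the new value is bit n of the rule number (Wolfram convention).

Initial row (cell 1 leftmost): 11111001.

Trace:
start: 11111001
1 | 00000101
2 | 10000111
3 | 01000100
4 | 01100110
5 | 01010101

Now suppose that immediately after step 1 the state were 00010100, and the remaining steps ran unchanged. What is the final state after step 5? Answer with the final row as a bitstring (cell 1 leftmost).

state after step 1 := 00010100
2 | 00011110
3 | 00010001
4 | 10011001
5 | 01010101

01010101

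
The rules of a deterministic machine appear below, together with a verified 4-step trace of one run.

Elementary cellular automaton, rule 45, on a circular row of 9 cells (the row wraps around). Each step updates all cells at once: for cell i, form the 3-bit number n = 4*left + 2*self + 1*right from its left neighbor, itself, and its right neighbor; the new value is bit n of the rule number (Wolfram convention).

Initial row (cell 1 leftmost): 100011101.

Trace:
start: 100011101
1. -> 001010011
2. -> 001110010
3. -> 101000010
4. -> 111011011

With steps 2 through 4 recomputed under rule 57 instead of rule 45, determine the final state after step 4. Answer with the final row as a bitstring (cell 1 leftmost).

(re-executing steps 2..4 under rule 57; state before step 2: 001010011)
2. -> 100101010
3. -> 010010101
4. -> 101001010

101001010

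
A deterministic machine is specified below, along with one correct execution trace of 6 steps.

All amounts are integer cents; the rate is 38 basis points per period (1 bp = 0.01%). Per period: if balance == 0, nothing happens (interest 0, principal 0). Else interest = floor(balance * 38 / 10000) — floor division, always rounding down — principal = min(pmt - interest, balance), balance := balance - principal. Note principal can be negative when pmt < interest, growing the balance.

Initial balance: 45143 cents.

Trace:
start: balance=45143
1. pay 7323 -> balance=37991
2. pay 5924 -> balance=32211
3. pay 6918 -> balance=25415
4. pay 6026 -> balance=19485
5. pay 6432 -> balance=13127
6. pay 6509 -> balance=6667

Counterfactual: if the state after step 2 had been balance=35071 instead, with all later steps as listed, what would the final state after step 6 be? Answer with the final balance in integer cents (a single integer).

9570

state after step 2 := balance=35071
3. pay 6918 -> balance=28286
4. pay 6026 -> balance=22367
5. pay 6432 -> balance=16019
6. pay 6509 -> balance=9570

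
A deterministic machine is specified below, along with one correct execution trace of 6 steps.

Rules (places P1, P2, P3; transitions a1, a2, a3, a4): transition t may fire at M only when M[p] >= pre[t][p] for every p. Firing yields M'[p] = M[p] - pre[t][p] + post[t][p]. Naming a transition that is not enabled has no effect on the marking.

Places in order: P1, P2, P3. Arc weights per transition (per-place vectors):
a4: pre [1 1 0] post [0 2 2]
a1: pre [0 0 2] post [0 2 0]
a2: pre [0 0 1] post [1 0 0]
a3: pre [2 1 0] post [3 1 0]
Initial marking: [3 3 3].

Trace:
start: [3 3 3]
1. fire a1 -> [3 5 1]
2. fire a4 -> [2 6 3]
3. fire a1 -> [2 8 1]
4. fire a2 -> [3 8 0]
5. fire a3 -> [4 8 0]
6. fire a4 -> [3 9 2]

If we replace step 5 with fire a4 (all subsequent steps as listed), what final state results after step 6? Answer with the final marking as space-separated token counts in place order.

1 10 4

(re-executing from step 5 with the substitution; state before step 5: [3 8 0])
5. fire a4 -> [2 9 2]
6. fire a4 -> [1 10 4]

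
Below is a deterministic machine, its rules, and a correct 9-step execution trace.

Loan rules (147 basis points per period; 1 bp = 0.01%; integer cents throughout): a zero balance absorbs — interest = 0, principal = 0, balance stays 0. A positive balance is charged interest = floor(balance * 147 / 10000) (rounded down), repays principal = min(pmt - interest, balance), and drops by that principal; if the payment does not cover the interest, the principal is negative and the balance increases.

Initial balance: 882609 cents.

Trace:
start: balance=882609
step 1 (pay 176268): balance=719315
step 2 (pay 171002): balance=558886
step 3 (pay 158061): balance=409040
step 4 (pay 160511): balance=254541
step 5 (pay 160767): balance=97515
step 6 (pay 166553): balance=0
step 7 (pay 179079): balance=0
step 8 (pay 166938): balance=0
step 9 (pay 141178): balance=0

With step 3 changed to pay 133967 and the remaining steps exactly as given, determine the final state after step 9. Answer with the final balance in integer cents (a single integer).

0

(re-executing from step 3 with the substitution; state before step 3: balance=558886)
step 3 (pay 133967): balance=433134
step 4 (pay 160511): balance=278990
step 5 (pay 160767): balance=122324
step 6 (pay 166553): balance=0
step 7 (pay 179079): balance=0
step 8 (pay 166938): balance=0
step 9 (pay 141178): balance=0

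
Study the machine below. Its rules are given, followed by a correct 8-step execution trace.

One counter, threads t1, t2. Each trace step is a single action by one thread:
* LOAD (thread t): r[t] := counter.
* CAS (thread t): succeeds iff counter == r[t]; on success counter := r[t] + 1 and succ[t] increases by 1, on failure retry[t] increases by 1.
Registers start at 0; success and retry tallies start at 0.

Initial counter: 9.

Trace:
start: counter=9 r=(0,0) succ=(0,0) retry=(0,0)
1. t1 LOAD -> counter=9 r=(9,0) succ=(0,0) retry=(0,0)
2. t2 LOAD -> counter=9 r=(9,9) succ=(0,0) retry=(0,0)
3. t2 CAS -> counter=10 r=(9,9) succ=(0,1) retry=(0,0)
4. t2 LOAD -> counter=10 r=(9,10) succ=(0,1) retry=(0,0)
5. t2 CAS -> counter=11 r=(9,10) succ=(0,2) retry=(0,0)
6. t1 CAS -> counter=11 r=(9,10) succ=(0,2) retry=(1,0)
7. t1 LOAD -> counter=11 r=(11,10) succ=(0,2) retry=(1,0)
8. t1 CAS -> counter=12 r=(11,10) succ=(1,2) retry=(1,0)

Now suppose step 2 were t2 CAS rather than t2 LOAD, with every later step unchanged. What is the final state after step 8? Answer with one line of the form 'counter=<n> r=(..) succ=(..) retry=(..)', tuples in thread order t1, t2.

(re-executing from step 2 with the substitution; state before step 2: counter=9 r=(9,0) succ=(0,0) retry=(0,0))
2. t2 CAS -> counter=9 r=(9,0) succ=(0,0) retry=(0,1)
3. t2 CAS -> counter=9 r=(9,0) succ=(0,0) retry=(0,2)
4. t2 LOAD -> counter=9 r=(9,9) succ=(0,0) retry=(0,2)
5. t2 CAS -> counter=10 r=(9,9) succ=(0,1) retry=(0,2)
6. t1 CAS -> counter=10 r=(9,9) succ=(0,1) retry=(1,2)
7. t1 LOAD -> counter=10 r=(10,9) succ=(0,1) retry=(1,2)
8. t1 CAS -> counter=11 r=(10,9) succ=(1,1) retry=(1,2)

counter=11 r=(10,9) succ=(1,1) retry=(1,2)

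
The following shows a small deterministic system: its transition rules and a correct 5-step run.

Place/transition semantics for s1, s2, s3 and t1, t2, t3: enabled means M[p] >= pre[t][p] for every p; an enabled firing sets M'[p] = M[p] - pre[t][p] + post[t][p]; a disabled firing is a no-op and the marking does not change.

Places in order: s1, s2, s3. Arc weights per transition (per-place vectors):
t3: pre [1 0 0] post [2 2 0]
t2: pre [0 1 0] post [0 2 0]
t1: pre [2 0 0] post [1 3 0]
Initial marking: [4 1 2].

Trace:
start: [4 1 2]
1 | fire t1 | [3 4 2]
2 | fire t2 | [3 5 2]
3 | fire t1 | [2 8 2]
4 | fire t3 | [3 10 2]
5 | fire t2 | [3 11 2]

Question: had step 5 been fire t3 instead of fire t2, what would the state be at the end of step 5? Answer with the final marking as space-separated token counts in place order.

(re-executing from step 5 with the substitution; state before step 5: [3 10 2])
5 | fire t3 | [4 12 2]

4 12 2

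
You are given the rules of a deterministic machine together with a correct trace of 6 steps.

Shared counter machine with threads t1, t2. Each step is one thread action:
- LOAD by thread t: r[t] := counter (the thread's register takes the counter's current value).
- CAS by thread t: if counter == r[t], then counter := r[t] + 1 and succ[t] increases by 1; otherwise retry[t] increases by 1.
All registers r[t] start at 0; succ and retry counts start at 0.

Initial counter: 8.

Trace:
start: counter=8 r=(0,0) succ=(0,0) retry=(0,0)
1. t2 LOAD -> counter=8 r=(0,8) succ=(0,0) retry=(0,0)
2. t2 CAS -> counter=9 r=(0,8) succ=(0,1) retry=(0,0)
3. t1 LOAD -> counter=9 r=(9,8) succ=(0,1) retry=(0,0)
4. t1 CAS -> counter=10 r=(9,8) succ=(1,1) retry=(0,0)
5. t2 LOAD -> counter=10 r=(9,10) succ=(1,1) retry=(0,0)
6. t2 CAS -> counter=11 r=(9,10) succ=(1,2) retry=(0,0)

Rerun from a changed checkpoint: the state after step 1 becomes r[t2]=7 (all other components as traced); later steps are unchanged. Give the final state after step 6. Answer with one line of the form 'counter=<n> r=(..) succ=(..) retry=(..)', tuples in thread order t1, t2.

counter=10 r=(8,9) succ=(1,1) retry=(0,1)

state after step 1 := counter=8 r=(0,7) succ=(0,0) retry=(0,0)
2. t2 CAS -> counter=8 r=(0,7) succ=(0,0) retry=(0,1)
3. t1 LOAD -> counter=8 r=(8,7) succ=(0,0) retry=(0,1)
4. t1 CAS -> counter=9 r=(8,7) succ=(1,0) retry=(0,1)
5. t2 LOAD -> counter=9 r=(8,9) succ=(1,0) retry=(0,1)
6. t2 CAS -> counter=10 r=(8,9) succ=(1,1) retry=(0,1)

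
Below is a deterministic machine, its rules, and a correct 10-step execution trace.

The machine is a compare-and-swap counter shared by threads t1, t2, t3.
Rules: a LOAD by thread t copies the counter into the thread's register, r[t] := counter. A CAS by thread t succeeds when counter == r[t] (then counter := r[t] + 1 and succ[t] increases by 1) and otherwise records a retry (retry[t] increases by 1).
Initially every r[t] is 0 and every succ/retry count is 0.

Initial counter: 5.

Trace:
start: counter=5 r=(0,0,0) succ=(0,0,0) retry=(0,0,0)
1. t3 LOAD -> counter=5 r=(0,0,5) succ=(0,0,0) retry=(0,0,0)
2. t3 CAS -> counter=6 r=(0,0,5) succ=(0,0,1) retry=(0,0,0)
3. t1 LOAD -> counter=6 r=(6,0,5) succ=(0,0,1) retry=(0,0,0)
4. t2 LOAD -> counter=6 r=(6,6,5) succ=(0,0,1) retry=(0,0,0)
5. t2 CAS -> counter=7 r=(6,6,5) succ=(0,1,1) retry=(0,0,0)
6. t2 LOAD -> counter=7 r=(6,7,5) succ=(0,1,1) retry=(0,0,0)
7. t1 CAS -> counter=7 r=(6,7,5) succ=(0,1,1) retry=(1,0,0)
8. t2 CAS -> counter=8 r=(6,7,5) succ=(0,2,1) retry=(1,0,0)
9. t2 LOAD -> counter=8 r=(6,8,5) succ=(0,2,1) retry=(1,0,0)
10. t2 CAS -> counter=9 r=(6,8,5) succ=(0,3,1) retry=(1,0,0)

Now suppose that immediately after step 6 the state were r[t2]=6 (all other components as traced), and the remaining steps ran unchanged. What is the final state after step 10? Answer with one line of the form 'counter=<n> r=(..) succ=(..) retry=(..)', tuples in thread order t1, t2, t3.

counter=8 r=(6,7,5) succ=(0,2,1) retry=(1,1,0)

state after step 6 := counter=7 r=(6,6,5) succ=(0,1,1) retry=(0,0,0)
7. t1 CAS -> counter=7 r=(6,6,5) succ=(0,1,1) retry=(1,0,0)
8. t2 CAS -> counter=7 r=(6,6,5) succ=(0,1,1) retry=(1,1,0)
9. t2 LOAD -> counter=7 r=(6,7,5) succ=(0,1,1) retry=(1,1,0)
10. t2 CAS -> counter=8 r=(6,7,5) succ=(0,2,1) retry=(1,1,0)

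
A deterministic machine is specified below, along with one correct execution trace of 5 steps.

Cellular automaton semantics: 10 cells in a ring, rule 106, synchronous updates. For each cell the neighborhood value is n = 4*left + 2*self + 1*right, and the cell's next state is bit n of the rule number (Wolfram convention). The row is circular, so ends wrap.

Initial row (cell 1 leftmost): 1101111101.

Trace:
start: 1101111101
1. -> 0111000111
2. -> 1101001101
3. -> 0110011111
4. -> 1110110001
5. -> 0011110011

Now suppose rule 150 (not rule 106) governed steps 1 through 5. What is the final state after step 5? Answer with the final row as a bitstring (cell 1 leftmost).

(re-executing steps 1..5 under rule 150; state before step 1: 1101111101)
1. -> 1000111000
2. -> 1101010101
3. -> 1001010100
4. -> 1111010111
5. -> 1110010011

1110010011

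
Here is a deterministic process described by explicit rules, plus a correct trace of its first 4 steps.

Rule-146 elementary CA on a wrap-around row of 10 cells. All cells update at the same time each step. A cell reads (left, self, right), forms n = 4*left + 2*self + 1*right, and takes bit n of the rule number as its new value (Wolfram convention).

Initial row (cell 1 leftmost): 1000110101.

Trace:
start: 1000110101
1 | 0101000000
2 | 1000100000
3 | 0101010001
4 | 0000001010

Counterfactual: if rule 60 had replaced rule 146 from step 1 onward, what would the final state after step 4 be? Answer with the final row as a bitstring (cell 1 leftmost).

1101010110

(re-executing steps 1..4 under rule 60; state before step 1: 1000110101)
1 | 0100101111
2 | 1110111000
3 | 1001100100
4 | 1101010110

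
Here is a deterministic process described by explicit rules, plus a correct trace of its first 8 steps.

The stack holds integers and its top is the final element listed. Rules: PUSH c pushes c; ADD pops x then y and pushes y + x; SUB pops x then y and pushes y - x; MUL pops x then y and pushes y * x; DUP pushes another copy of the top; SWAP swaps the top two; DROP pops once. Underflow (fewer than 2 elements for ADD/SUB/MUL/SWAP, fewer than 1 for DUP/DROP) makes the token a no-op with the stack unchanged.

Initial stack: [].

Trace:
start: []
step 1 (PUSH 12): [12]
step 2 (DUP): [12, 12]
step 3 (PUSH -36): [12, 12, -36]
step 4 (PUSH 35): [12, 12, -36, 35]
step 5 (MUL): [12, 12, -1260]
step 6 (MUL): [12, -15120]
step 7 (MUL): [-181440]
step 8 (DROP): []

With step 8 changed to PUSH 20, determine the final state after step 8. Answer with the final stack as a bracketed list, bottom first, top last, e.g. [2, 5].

[-181440, 20]

(re-executing from step 8 with the substitution; state before step 8: [-181440])
step 8 (PUSH 20): [-181440, 20]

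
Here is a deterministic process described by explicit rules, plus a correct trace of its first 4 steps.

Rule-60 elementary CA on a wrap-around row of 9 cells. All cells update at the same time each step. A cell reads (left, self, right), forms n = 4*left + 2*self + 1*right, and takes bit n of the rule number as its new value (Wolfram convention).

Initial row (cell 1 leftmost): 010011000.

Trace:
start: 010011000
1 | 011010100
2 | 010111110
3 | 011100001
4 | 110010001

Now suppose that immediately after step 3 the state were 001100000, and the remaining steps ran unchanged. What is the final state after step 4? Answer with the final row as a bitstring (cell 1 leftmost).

state after step 3 := 001100000
4 | 001010000

001010000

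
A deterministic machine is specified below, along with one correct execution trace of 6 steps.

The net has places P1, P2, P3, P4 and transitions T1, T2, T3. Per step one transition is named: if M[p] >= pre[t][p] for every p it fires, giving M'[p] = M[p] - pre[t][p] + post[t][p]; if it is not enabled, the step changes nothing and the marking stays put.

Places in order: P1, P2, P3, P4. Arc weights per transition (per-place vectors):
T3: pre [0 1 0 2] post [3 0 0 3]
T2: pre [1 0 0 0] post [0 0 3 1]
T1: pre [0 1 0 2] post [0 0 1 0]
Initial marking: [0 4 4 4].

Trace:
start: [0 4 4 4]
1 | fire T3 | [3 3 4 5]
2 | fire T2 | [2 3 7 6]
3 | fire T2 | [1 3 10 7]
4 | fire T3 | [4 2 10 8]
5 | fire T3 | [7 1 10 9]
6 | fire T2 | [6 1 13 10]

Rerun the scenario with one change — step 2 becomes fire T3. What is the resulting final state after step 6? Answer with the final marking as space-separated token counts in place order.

(re-executing from step 2 with the substitution; state before step 2: [3 3 4 5])
2 | fire T3 | [6 2 4 6]
3 | fire T2 | [5 2 7 7]
4 | fire T3 | [8 1 7 8]
5 | fire T3 | [11 0 7 9]
6 | fire T2 | [10 0 10 10]

10 0 10 10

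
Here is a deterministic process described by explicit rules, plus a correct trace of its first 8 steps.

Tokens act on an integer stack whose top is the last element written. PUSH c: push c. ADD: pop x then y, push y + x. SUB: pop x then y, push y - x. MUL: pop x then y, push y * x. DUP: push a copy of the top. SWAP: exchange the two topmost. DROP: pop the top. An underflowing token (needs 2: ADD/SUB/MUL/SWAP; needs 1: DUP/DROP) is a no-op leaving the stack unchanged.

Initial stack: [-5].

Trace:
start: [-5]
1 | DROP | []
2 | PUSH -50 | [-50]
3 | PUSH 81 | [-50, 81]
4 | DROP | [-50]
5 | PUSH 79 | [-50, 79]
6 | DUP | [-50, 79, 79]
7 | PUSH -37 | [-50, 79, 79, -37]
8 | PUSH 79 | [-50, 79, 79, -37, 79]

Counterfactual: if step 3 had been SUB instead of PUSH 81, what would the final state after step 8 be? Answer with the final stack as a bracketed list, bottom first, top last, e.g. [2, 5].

[79, 79, -37, 79]

(re-executing from step 3 with the substitution; state before step 3: [-50])
3 | SUB | [-50]
4 | DROP | []
5 | PUSH 79 | [79]
6 | DUP | [79, 79]
7 | PUSH -37 | [79, 79, -37]
8 | PUSH 79 | [79, 79, -37, 79]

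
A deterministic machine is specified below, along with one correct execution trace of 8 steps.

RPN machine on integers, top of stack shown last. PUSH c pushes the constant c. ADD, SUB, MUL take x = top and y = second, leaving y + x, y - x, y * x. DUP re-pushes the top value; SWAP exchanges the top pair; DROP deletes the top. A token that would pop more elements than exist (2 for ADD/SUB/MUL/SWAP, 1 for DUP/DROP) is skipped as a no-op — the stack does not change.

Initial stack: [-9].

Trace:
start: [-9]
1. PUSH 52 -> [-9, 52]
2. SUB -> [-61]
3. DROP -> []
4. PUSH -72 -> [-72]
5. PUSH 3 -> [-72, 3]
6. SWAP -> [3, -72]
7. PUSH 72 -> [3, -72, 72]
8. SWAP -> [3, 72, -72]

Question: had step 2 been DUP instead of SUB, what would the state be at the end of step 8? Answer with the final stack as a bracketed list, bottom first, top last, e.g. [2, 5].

(re-executing from step 2 with the substitution; state before step 2: [-9, 52])
2. DUP -> [-9, 52, 52]
3. DROP -> [-9, 52]
4. PUSH -72 -> [-9, 52, -72]
5. PUSH 3 -> [-9, 52, -72, 3]
6. SWAP -> [-9, 52, 3, -72]
7. PUSH 72 -> [-9, 52, 3, -72, 72]
8. SWAP -> [-9, 52, 3, 72, -72]

[-9, 52, 3, 72, -72]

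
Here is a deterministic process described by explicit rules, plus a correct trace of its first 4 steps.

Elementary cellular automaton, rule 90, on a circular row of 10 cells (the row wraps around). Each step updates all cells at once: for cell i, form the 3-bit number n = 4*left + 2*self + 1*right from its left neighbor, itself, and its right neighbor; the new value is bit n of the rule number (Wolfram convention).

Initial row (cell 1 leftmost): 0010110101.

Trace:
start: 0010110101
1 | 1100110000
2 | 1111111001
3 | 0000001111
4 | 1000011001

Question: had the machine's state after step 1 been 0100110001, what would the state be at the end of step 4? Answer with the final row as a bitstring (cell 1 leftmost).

0111010110

state after step 1 := 0100110001
2 | 0011111010
3 | 0110001001
4 | 0111010110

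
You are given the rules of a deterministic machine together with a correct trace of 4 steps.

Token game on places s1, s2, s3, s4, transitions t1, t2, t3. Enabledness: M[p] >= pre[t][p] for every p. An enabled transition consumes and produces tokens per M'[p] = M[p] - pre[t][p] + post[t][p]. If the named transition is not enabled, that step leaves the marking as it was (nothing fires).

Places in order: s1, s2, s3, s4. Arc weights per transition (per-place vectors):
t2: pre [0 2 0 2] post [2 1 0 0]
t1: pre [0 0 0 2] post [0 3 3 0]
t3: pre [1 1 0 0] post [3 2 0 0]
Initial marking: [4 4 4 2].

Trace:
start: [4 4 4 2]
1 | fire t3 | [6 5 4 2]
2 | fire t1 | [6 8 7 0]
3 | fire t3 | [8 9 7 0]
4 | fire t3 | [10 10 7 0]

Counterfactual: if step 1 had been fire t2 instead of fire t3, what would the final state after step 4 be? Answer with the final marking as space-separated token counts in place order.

10 5 4 0

(re-executing from step 1 with the substitution; state before step 1: [4 4 4 2])
1 | fire t2 | [6 3 4 0]
2 | fire t1 | [6 3 4 0]
3 | fire t3 | [8 4 4 0]
4 | fire t3 | [10 5 4 0]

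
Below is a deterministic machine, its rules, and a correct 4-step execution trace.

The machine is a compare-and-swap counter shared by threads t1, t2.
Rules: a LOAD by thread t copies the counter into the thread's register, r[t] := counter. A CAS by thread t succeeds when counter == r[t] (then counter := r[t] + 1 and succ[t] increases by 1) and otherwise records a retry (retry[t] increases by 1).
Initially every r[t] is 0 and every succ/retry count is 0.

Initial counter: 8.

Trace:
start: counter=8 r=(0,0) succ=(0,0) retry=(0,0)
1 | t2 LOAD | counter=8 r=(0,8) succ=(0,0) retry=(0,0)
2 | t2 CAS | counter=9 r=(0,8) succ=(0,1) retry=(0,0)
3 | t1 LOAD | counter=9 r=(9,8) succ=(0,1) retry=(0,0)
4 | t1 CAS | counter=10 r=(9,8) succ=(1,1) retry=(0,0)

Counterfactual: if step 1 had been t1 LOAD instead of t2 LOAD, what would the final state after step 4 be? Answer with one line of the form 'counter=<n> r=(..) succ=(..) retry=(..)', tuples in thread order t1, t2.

(re-executing from step 1 with the substitution; state before step 1: counter=8 r=(0,0) succ=(0,0) retry=(0,0))
1 | t1 LOAD | counter=8 r=(8,0) succ=(0,0) retry=(0,0)
2 | t2 CAS | counter=8 r=(8,0) succ=(0,0) retry=(0,1)
3 | t1 LOAD | counter=8 r=(8,0) succ=(0,0) retry=(0,1)
4 | t1 CAS | counter=9 r=(8,0) succ=(1,0) retry=(0,1)

counter=9 r=(8,0) succ=(1,0) retry=(0,1)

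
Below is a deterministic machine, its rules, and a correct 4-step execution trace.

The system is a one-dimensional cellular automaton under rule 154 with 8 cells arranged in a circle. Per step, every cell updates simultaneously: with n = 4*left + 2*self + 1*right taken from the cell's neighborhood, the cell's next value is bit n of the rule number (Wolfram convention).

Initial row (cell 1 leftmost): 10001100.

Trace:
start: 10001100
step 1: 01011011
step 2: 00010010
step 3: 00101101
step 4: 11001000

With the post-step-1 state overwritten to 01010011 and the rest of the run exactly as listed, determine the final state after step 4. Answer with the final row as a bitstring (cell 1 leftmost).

10111000

state after step 1 := 01010011
step 2: 00001110
step 3: 00011101
step 4: 10111000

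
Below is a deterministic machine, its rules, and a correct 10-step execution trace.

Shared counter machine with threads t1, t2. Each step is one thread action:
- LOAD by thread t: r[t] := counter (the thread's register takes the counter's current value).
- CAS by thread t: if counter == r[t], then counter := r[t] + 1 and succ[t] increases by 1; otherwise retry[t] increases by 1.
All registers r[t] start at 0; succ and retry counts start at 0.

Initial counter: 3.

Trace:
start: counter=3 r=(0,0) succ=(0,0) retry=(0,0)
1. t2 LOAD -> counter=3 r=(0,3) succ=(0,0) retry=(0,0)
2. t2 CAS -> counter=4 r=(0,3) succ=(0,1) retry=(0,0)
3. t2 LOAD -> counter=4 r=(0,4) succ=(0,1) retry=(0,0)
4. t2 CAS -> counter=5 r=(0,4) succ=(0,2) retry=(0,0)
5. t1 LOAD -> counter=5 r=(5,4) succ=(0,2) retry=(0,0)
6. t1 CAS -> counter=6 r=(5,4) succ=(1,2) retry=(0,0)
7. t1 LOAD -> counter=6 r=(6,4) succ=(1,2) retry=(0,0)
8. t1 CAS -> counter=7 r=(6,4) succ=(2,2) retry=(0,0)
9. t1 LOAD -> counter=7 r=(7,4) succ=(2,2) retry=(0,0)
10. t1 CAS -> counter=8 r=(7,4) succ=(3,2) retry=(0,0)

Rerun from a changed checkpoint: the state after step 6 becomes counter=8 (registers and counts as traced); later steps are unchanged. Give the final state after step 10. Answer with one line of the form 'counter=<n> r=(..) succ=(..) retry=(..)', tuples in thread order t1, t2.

state after step 6 := counter=8 r=(5,4) succ=(1,2) retry=(0,0)
7. t1 LOAD -> counter=8 r=(8,4) succ=(1,2) retry=(0,0)
8. t1 CAS -> counter=9 r=(8,4) succ=(2,2) retry=(0,0)
9. t1 LOAD -> counter=9 r=(9,4) succ=(2,2) retry=(0,0)
10. t1 CAS -> counter=10 r=(9,4) succ=(3,2) retry=(0,0)

counter=10 r=(9,4) succ=(3,2) retry=(0,0)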